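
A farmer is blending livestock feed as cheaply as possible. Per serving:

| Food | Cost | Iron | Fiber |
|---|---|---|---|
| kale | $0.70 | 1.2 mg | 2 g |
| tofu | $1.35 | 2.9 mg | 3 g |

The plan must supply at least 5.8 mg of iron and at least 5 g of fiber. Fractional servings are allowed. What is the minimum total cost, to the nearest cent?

$2.70

Minimising a linear cost over {iron ≥ 5.8, fiber ≥ 5, servings ≥ 0} — the optimum is at a vertex, using one or two foods.
kale only: max(5.8/1.2, 5/2) = 4.833 servings → $3.38.
tofu only: max(5.8/2.9, 5/3) = 2 servings → $2.70.
kale + tofu: the both-tight solution has a negative serving — not a feasible corner.
The minimum over all feasible corners is $2.70.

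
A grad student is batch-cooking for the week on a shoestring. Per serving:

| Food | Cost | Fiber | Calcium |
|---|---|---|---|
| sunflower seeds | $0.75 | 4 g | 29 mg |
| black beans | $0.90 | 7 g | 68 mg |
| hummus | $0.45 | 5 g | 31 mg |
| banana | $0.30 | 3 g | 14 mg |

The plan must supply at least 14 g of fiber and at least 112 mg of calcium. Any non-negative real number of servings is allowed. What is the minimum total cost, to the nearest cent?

Compare the cost at each extreme point of the feasible region.
sunflower seeds only: max(14/4, 112/29) = 3.862 servings → $2.90.
black beans only: max(14/7, 112/68) = 2 servings → $1.80.
hummus only: max(14/5, 112/31) = 3.613 servings → $1.63.
banana only: max(14/3, 112/14) = 8 servings → $2.40.
sunflower seeds + black beans with both tight: 2.435 servings and 0.6087 servings → $2.37.
sunflower seeds + hummus: intersection lies outside the first quadrant.
sunflower seeds + banana with both targets exact would need a negative amount; discard.
black beans + hummus with both tight: 1.024 servings and 1.366 servings → $1.54.
black beans + banana with both tight: 1.321 servings and 1.585 servings → $1.66.
hummus + banana with both targets exact would need a negative amount; discard.
So the least-cost plan costs $1.54.

$1.54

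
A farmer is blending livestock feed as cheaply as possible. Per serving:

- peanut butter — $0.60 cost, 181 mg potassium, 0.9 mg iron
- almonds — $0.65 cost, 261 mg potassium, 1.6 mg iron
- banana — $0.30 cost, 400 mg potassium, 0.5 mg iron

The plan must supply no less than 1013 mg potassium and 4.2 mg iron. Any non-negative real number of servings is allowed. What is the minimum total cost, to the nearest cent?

$1.81

An LP optimum is at a vertex; with two nutrient constraints at most two foods are used. Check each candidate.
peanut butter only: max(1013/181, 4.2/0.9) = 5.597 servings → $3.36.
almonds only: max(1013/261, 4.2/1.6) = 3.881 servings → $2.52.
banana only: max(1013/400, 4.2/0.5) = 8.4 servings → $2.52.
peanut butter + almonds with both targets exact would need a negative amount; discard.
peanut butter + banana with both tight: 4.354 servings and 0.5622 servings → $2.78.
almonds + banana with both tight: 2.303 servings and 1.03 servings → $1.81.
So the least-cost plan costs $1.81.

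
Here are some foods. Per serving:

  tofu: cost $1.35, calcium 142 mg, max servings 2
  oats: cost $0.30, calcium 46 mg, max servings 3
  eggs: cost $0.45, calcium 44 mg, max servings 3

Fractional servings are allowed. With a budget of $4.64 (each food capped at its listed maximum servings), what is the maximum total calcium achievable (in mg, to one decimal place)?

523.7 mg

Calcium per dollar: oats 153.3, tofu 105.2, eggs 97.78.
Take 3 servings of oats: spends $0.90, +138.0 mg calcium (running total 138.0 mg).
Take 2 servings of tofu: spends $2.70, +284.0 mg calcium (running total 422.0 mg).
Take 2.311 servings of eggs: spends $1.04, +101.7 mg calcium (running total 523.7 mg).
Filling greedily by calcium-per-dollar is optimal for one linear limit, giving 523.7 mg.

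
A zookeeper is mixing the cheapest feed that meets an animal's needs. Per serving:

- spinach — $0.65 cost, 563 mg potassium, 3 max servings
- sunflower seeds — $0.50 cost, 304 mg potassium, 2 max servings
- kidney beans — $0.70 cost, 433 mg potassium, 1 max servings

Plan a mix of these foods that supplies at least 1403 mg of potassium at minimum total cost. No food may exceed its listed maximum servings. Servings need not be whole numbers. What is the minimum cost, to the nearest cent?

Cost per mg of potassium: spinach $0.0012, kidney beans $0.0016, sunflower seeds $0.0016.
Take 2.492 servings of spinach: +1403.0 mg potassium for $1.62 (total $1.62, still need 0.0 mg).
Filling from the cheapest source first is optimal under one linear minimum: $1.62.

$1.62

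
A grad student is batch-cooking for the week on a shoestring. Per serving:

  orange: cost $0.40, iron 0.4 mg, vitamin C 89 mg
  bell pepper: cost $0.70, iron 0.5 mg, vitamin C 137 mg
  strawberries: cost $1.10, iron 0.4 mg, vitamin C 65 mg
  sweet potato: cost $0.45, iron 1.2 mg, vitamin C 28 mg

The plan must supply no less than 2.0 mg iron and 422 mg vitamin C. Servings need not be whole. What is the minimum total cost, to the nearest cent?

An LP optimum is at a vertex; with two nutrient constraints at most two foods are used. Check each candidate.
orange only: max(2.0/0.4, 422/89) = 5 servings → $2.00.
bell pepper only: max(2.0/0.5, 422/137) = 4 servings → $2.80.
strawberries only: max(2.0/0.4, 422/65) = 6.492 servings → $7.14.
sweet potato only: max(2.0/1.2, 422/28) = 15.07 servings → $6.78.
orange + bell pepper with both targets exact would need a negative amount; discard.
orange + strawberries with both tight: 4.042 servings and 0.9583 servings → $2.67.
orange + sweet potato with both tight: 4.711 servings and 0.09623 servings → $1.93.
bell pepper + strawberries with both tight: 1.74 servings and 2.825 servings → $4.33.
bell pepper + sweet potato with both tight: 2.995 servings and 0.4189 servings → $2.28.
strawberries + sweet potato: intersection lies outside the first quadrant.
Cheapest feasible corner: $1.93.

$1.93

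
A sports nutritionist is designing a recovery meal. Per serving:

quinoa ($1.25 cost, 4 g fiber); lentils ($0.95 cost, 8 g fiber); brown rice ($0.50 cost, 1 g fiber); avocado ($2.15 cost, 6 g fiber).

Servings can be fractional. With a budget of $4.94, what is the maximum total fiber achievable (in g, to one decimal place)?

Fiber per dollar: lentils 8.421, quinoa 3.2, avocado 2.791, brown rice 2.
With no serving limits, spend the whole cost allowance on lentils: $4.94 / $0.95 × 8 g = 41.6 g.

41.6 g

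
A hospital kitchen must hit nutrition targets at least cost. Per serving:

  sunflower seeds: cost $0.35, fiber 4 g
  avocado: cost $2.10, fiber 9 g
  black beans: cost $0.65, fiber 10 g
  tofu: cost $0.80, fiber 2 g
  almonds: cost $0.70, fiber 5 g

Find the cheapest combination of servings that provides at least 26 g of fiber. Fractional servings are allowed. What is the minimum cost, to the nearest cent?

Cost per g of fiber: black beans $0.0650, sunflower seeds $0.0875, almonds $0.1400, avocado $0.2333, tofu $0.4000.
With no serving limits, use only black beans: 26 g / 10 g = 2.6 servings × $0.65 = $1.69.

$1.69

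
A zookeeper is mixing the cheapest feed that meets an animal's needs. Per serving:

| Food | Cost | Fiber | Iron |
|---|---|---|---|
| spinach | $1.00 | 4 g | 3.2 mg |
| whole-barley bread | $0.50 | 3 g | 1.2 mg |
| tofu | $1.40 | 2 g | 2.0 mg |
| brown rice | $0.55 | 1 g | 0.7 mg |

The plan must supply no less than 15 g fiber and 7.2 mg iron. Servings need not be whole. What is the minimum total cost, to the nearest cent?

$2.75

Two binding constraints pin down two serving amounts, so the optimal mix uses at most two foods. The candidates are each food alone (scaled to the tighter of fiber/iron) and each pair with both constraints tight.
spinach only: max(15/4, 7.2/3.2) = 3.75 servings → $3.75.
whole-barley bread only: max(15/3, 7.2/1.2) = 6 servings → $3.00.
tofu only: max(15/2, 7.2/2.0) = 7.5 servings → $10.50.
brown rice only: max(15/1, 7.2/0.7) = 15 servings → $8.25.
spinach + whole-barley bread with both tight: 0.75 servings and 4 servings → $2.75.
spinach + tofu with both targets exact would need a negative amount; discard.
spinach + brown rice: the both-tight solution has a negative serving — not a feasible corner.
whole-barley bread + tofu with both tight: 4.333 servings and 1 serving → $3.57.
whole-barley bread + brown rice with both tight: 3.667 servings and 4 servings → $4.03.
tofu + brown rice with both targets exact would need a negative amount; discard.
Cheapest feasible corner: $2.75.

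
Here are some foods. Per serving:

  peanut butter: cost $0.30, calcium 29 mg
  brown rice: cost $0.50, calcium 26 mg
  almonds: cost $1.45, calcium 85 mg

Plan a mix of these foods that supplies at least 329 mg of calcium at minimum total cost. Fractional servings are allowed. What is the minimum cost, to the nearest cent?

$3.40

Cost per mg of calcium: peanut butter $0.0103, almonds $0.0171, brown rice $0.0192.
With no serving limits, use only peanut butter: 329 mg / 29 mg = 11.34 servings × $0.30 = $3.40.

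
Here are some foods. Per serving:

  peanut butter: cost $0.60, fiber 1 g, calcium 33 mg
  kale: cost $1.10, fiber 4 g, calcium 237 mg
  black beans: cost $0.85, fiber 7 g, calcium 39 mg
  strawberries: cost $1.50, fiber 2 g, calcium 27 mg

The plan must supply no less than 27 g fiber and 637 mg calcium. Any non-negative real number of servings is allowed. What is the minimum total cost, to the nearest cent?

With two linear requirements the optimum uses one or two foods; enumerate the corners.
peanut butter only: max(27/1, 637/33) = 27 servings → $16.20.
kale only: max(27/4, 637/237) = 6.75 servings → $7.42.
black beans only: max(27/7, 637/39) = 16.33 servings → $13.88.
strawberries only: max(27/2, 637/27) = 23.59 servings → $35.39.
peanut butter + kale with both targets exact would need a negative amount; discard.
peanut butter + black beans with both tight: 17.74 servings and 1.323 servings → $11.77.
peanut butter + strawberries with both tight: 13.97 servings and 6.513 servings → $18.15.
kale + black beans with both tight: 2.266 servings and 2.562 servings → $4.67.
kale + strawberries with both tight: 1.489 servings and 10.52 servings → $17.42.
black beans + strawberries: intersection lies outside the first quadrant.
The minimum over all feasible corners is $4.67.

$4.67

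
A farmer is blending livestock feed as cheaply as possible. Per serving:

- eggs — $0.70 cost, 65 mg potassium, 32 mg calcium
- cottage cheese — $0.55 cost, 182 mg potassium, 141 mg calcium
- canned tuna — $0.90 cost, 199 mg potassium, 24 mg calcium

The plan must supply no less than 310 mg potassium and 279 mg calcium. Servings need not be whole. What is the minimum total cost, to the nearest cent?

Two binding constraints pin down two serving amounts, so the optimal mix uses at most two foods. The candidates are each food alone (scaled to the tighter of potassium/calcium) and each pair with both constraints tight.
eggs only: max(310/65, 279/32) = 8.719 servings → $6.10.
cottage cheese only: max(310/182, 279/141) = 1.979 servings → $1.09.
canned tuna only: max(310/199, 279/24) = 11.62 servings → $10.46.
eggs + cottage cheese with both targets exact would need a negative amount; discard.
eggs + canned tuna with both targets exact would need a negative amount; discard.
cottage cheese + canned tuna: intersection lies outside the first quadrant.
So the least-cost plan costs $1.09.

$1.09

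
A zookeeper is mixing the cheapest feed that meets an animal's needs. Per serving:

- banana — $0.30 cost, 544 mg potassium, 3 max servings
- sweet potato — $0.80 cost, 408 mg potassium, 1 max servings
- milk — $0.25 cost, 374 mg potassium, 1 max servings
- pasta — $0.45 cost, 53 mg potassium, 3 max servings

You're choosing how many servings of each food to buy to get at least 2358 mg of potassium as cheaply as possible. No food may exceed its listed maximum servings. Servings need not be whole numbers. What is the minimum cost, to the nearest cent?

Cost per mg of potassium: banana $0.0006, milk $0.0007, sweet potato $0.0020, pasta $0.0085.
Take 3 servings of banana: +1632.0 mg potassium for $0.90 (total $0.90, still need 726.0 mg).
Take 1 serving of milk: +374.0 mg potassium for $0.25 (total $1.15, still need 352.0 mg).
Take 0.8627 servings of sweet potato: +352.0 mg potassium for $0.69 (total $1.84, still need 0.0 mg).
Greedy by cheapest-per-mg is optimal for a single linear constraint, so the minimum cost is $1.84.

$1.84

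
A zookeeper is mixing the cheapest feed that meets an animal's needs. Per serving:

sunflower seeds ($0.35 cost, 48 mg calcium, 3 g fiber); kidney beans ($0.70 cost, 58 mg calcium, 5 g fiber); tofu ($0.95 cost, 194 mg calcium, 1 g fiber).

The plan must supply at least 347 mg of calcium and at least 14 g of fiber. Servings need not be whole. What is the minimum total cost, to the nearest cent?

$2.21

With two linear requirements the optimum uses one or two foods; enumerate the corners.
sunflower seeds only: max(347/48, 14/3) = 7.229 servings → $2.53.
kidney beans only: max(347/58, 14/5) = 5.983 servings → $4.19.
tofu only: max(347/194, 14/1) = 14 servings → $13.30.
sunflower seeds + kidney beans with both targets exact would need a negative amount; discard.
sunflower seeds + tofu with both tight: 4.436 servings and 0.691 servings → $2.21.
kidney beans + tofu with both tight: 2.598 servings and 1.012 servings → $2.78.
Cheapest feasible corner: $2.21.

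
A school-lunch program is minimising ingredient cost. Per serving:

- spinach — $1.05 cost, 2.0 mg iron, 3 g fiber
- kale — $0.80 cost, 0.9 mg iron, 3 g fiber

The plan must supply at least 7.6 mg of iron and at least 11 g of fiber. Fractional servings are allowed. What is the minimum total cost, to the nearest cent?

$3.99

At the optimum either one food covers both requirements or two foods hit both targets exactly; no other combination can be cheaper.
spinach only: max(7.6/2.0, 11/3) = 3.8 servings → $3.99.
kale only: max(7.6/0.9, 11/3) = 8.444 servings → $6.76.
spinach + kale with both targets exact would need a negative amount; discard.
The minimum over all feasible corners is $3.99.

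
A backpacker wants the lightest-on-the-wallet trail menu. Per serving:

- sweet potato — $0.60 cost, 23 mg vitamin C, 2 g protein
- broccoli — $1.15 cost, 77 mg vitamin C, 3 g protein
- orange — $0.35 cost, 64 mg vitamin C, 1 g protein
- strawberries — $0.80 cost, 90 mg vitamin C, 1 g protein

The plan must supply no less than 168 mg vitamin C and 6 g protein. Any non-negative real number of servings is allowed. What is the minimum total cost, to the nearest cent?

Compare the cost at each extreme point of the feasible region.
sweet potato only: max(168/23, 6/2) = 7.304 servings → $4.38.
broccoli only: max(168/77, 6/3) = 2.182 servings → $2.51.
orange only: max(168/64, 6/1) = 6 servings → $2.10.
strawberries only: max(168/90, 6/1) = 6 servings → $4.80.
sweet potato + broccoli: intersection lies outside the first quadrant.
sweet potato + orange with both tight: 2.057 servings and 1.886 servings → $1.89.
sweet potato + strawberries with both tight: 2.369 servings and 1.261 servings → $2.43.
broccoli + orange with both tight: 1.878 servings and 0.3652 servings → $2.29.
broccoli + strawberries with both tight: 1.927 servings and 0.2176 servings → $2.39.
orange + strawberries: the both-tight solution has a negative serving — not a feasible corner.
The minimum over all feasible corners is $1.89.

$1.89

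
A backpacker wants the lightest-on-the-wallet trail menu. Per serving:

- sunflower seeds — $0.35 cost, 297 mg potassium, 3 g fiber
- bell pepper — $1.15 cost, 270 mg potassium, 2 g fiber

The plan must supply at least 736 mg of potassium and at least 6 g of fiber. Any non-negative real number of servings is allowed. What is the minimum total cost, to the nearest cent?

With two linear requirements the optimum uses one or two foods; enumerate the corners.
sunflower seeds only: max(736/297, 6/3) = 2.478 servings → $0.87.
bell pepper only: max(736/270, 6/2) = 3 servings → $3.45.
sunflower seeds + bell pepper with both tight: 0.6852 servings and 1.972 servings → $2.51.
Cheapest feasible corner: $0.87.

$0.87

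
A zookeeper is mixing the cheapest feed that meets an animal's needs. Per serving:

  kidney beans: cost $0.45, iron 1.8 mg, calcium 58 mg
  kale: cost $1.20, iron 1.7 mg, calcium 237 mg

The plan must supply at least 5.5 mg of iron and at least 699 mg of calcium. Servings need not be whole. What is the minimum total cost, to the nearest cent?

$3.59

kidney beans only: max(5.5/1.8, 699/58) = 12.05 servings → $5.42.
kale only: max(5.5/1.7, 699/237) = 3.235 servings → $3.88.
kidney beans + kale with both tight: 0.3512 servings and 2.863 servings → $3.59.
So the least-cost plan costs $3.59.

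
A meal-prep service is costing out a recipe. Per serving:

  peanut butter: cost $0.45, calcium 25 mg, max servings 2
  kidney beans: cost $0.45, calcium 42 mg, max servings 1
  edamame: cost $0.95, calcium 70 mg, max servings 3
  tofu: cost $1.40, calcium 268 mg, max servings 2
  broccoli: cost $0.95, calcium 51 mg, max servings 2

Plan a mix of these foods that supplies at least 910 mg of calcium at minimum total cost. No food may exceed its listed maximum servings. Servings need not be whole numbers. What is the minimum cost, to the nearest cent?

$8.34

Cost per mg of calcium: tofu $0.0052, kidney beans $0.0107, edamame $0.0136, peanut butter $0.0180, broccoli $0.0186.
Take 2 servings of tofu: +536.0 mg calcium for $2.80 (total $2.80, still need 374.0 mg).
Take 1 serving of kidney beans: +42.0 mg calcium for $0.45 (total $3.25, still need 332.0 mg).
Take 3 servings of edamame: +210.0 mg calcium for $2.85 (total $6.10, still need 122.0 mg).
Take 2 servings of peanut butter: +50.0 mg calcium for $0.90 (total $7.00, still need 72.0 mg).
Take 1.412 servings of broccoli: +72.0 mg calcium for $1.34 (total $8.34, still need 0.0 mg).
Filling from the cheapest source first is optimal under one linear minimum: $8.34.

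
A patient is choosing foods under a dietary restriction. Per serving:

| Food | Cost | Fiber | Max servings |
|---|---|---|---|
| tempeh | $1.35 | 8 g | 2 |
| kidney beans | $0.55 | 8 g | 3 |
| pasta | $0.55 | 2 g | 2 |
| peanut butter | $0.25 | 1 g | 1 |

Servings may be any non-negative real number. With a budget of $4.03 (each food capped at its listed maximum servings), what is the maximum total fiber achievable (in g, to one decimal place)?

Fiber per dollar: kidney beans 14.55, tempeh 5.926, peanut butter 4, pasta 3.636.
Take 3 servings of kidney beans: spends $1.65, +24.0 g fiber (running total 24.0 g).
Take 1.763 servings of tempeh: spends $2.38, +14.1 g fiber (running total 38.1 g).
Filling greedily by fiber-per-dollar is optimal for one linear limit, giving 38.1 g.

38.1 g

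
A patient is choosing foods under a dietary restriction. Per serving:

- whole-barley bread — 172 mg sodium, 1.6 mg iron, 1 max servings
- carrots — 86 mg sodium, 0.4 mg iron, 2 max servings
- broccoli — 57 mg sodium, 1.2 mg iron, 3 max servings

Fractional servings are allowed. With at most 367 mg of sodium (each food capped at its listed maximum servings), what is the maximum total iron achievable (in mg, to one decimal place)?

Iron per mg sodium: broccoli 0.02105, whole-barley bread 0.009302, carrots 0.004651.
Take 3 servings of broccoli: uses 171 mg sodium, +3.6 mg iron (running total 3.6 mg).
Take 1 serving of whole-barley bread: uses 172 mg sodium, +1.6 mg iron (running total 5.2 mg).
Take 0.2791 servings of carrots: uses 24 mg sodium, +0.1 mg iron (running total 5.3 mg).
Filling greedily by iron-per-mg sodium is optimal for one linear limit, giving 5.3 mg.

5.3 mg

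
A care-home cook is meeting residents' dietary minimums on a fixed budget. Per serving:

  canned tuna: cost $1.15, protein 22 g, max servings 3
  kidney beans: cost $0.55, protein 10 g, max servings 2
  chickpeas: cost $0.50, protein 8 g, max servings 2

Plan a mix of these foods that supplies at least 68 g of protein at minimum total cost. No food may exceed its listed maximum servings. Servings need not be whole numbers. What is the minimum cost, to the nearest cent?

$3.56

Cost per g of protein: canned tuna $0.0523, kidney beans $0.0550, chickpeas $0.0625.
Take 3 servings of canned tuna: +66.0 g protein for $3.45 (total $3.45, still need 2.0 g).
Take 0.2 servings of kidney beans: +2.0 g protein for $0.11 (total $3.56, still need 0.0 g).
Filling from the cheapest source first is optimal under one linear minimum: $3.56.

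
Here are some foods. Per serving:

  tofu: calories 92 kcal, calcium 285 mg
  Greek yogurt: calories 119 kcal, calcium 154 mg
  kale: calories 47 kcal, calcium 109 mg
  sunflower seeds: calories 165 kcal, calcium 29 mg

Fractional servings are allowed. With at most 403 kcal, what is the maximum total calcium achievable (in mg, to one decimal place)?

Calcium per kcal: tofu 3.098, kale 2.319, Greek yogurt 1.294, sunflower seeds 0.1758.
With no serving limits, spend the whole calories allowance on tofu: 403 kcal / 92 kcal × 285 mg = 1248.4 mg.

1248.4 mg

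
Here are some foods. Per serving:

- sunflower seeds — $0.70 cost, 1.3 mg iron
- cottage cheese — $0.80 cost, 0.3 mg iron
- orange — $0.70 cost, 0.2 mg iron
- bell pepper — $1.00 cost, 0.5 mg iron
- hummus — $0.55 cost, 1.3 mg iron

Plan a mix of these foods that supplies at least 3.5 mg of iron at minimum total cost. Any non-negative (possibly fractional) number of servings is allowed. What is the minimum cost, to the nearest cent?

Cost per mg of iron: hummus $0.4231, sunflower seeds $0.5385, bell pepper $2.0000, cottage cheese $2.6667, orange $3.5000.
With no serving limits, use only hummus: 3.5 mg / 1.3 mg = 2.692 servings × $0.55 = $1.48.

$1.48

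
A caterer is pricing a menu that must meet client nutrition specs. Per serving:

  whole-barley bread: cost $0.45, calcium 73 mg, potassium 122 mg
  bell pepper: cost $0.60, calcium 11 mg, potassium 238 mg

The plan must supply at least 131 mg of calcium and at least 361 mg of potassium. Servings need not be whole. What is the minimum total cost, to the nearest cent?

Two binding constraints pin down two serving amounts, so the optimal mix uses at most two foods. The candidates are each food alone (scaled to the tighter of calcium/potassium) and each pair with both constraints tight.
whole-barley bread only: max(131/73, 361/122) = 2.959 servings → $1.33.
bell pepper only: max(131/11, 361/238) = 11.91 servings → $7.15.
whole-barley bread + bell pepper with both tight: 1.697 servings and 0.6469 servings → $1.15.
So the least-cost plan costs $1.15.

$1.15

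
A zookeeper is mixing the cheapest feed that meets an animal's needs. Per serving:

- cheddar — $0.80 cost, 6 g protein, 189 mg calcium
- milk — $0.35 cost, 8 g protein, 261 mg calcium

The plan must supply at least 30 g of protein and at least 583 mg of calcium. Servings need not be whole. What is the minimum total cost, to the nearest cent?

$1.31

Compare the cost at each extreme point of the feasible region.
cheddar only: max(30/6, 583/189) = 5 servings → $4.00.
milk only: max(30/8, 583/261) = 3.75 servings → $1.31.
cheddar + milk: the both-tight solution has a negative serving — not a feasible corner.
Cheapest feasible corner: $1.31.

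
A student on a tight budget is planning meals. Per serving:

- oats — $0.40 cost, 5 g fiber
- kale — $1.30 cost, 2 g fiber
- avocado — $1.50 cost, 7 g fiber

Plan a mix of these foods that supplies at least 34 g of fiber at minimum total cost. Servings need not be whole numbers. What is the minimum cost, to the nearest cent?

Cost per g of fiber: oats $0.0800, avocado $0.2143, kale $0.6500.
With no serving limits, use only oats: 34 g / 5 g = 6.8 servings × $0.40 = $2.72.

$2.72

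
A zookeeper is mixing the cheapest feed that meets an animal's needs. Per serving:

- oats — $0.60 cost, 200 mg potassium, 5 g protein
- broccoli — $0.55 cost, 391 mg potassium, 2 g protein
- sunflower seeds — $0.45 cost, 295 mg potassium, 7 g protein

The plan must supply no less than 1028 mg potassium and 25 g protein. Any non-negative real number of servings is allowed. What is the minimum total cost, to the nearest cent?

With two linear requirements the optimum uses one or two foods; enumerate the corners.
oats only: max(1028/200, 25/5) = 5.14 servings → $3.08.
broccoli only: max(1028/391, 25/2) = 12.5 servings → $6.88.
sunflower seeds only: max(1028/295, 25/7) = 3.571 servings → $1.61.
oats + broccoli with both tight: 4.964 servings and 0.09003 servings → $3.03.
oats + sunflower seeds with both tight: 2.387 servings and 1.867 servings → $2.27.
broccoli + sunflower seeds: the both-tight solution has a negative serving — not a feasible corner.
So the least-cost plan costs $1.61.

$1.61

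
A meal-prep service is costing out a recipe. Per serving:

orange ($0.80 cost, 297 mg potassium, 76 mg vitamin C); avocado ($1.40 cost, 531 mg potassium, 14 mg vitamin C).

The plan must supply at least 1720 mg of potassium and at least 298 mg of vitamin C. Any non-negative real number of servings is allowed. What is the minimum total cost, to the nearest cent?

$4.60

Two binding constraints pin down two serving amounts, so the optimal mix uses at most two foods. The candidates are each food alone (scaled to the tighter of potassium/vitamin C) and each pair with both constraints tight.
orange only: max(1720/297, 298/76) = 5.791 servings → $4.63.
avocado only: max(1720/531, 298/14) = 21.29 servings → $29.80.
orange + avocado with both tight: 3.706 servings and 1.166 servings → $4.60.
Cheapest feasible corner: $4.60.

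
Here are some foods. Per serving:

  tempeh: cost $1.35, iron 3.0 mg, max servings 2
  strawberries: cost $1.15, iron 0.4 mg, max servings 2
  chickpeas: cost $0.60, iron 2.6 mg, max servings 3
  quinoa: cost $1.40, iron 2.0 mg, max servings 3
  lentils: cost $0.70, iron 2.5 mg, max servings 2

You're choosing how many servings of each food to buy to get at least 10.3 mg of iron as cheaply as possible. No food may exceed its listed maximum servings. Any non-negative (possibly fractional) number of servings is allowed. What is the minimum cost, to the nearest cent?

Cost per mg of iron: chickpeas $0.2308, lentils $0.2800, tempeh $0.4500, quinoa $0.7000, strawberries $2.8750.
Take 3 servings of chickpeas: +7.8 mg iron for $1.80 (total $1.80, still need 2.5 mg).
Take 1 serving of lentils: +2.5 mg iron for $0.70 (total $2.50, still need 0.0 mg).
Filling from the cheapest source first is optimal under one linear minimum: $2.50.

$2.50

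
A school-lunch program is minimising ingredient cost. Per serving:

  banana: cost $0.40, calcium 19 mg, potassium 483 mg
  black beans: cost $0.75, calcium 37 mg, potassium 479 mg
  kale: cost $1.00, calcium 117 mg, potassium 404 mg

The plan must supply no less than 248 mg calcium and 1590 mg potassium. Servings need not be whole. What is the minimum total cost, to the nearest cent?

This is a tiny linear program; its minimum lies at a vertex of the feasible set. List the vertices and price them.
banana only: max(248/19, 1590/483) = 13.05 servings → $5.22.
black beans only: max(248/37, 1590/479) = 6.703 servings → $5.03.
kale only: max(248/117, 1590/404) = 3.936 servings → $3.94.
banana + black beans with both targets exact would need a negative amount; discard.
banana + kale with both tight: 1.758 servings and 1.834 servings → $2.54.
black beans + kale with both tight: 2.089 servings and 1.459 servings → $3.03.
Cheapest feasible corner: $2.54.

$2.54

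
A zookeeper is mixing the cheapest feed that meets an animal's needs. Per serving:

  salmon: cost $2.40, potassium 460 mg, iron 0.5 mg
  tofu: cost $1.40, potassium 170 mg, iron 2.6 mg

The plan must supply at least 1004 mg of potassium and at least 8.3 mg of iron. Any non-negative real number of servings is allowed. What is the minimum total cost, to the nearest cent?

$6.77

Check every corner: each single food scaled to meet both minima, and each pair solved so both constraints bind.
salmon only: max(1004/460, 8.3/0.5) = 16.6 servings → $39.84.
tofu only: max(1004/170, 8.3/2.6) = 5.906 servings → $8.27.
salmon + tofu with both tight: 1.08 servings and 2.985 servings → $6.77.
The minimum over all feasible corners is $6.77.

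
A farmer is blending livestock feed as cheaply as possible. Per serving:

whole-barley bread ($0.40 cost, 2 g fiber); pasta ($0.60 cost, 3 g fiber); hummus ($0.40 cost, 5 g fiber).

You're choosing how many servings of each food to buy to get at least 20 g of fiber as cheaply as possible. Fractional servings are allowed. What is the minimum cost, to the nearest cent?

$1.60

Cost per g of fiber: hummus $0.0800, whole-barley bread $0.2000, pasta $0.2000.
With no serving limits, use only hummus: 20 g / 5 g = 4 servings × $0.40 = $1.60.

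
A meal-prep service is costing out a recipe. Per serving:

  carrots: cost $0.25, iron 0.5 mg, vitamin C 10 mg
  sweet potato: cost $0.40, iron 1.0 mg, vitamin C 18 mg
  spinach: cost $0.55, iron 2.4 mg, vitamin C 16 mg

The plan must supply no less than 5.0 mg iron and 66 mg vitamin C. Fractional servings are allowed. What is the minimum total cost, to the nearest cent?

$1.64

With two linear requirements the optimum uses one or two foods; enumerate the corners.
carrots only: max(5.0/0.5, 66/10) = 10 servings → $2.50.
sweet potato only: max(5.0/1.0, 66/18) = 5 servings → $2.00.
spinach only: max(5.0/2.4, 66/16) = 4.125 servings → $2.27.
carrots + sweet potato: intersection lies outside the first quadrant.
carrots + spinach with both tight: 4.9 servings and 1.062 servings → $1.81.
sweet potato + spinach with both tight: 2.882 servings and 0.8824 servings → $1.64.
So the least-cost plan costs $1.64.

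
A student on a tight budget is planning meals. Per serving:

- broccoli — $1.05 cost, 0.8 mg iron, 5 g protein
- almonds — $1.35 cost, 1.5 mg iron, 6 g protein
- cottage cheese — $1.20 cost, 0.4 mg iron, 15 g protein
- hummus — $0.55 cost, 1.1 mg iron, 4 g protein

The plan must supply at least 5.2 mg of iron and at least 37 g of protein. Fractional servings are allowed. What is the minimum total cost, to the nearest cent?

$3.94

The cheapest plan sits at a corner of the feasible region — with two constraints it uses at most two foods.
broccoli only: max(5.2/0.8, 37/5) = 7.4 servings → $7.77.
almonds only: max(5.2/1.5, 37/6) = 6.167 servings → $8.32.
cottage cheese only: max(5.2/0.4, 37/15) = 13 servings → $15.60.
hummus only: max(5.2/1.1, 37/4) = 9.25 servings → $5.09.
broccoli + almonds: intersection lies outside the first quadrant.
broccoli + cottage cheese with both tight: 6.32 servings and 0.36 servings → $7.07.
broccoli + hummus: the both-tight solution has a negative serving — not a feasible corner.
almonds + cottage cheese with both tight: 3.144 servings and 1.209 servings → $5.70.
almonds + hummus with both targets exact would need a negative amount; discard.
cottage cheese + hummus with both tight: 1.336 servings and 4.242 servings → $3.94.
Cheapest feasible corner: $3.94.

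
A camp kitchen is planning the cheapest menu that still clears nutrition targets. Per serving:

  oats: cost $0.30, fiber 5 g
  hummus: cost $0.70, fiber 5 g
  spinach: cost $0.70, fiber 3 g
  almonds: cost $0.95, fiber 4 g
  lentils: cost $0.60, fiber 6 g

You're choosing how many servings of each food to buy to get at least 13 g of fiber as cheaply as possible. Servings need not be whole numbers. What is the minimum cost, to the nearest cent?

$0.78

Cost per g of fiber: oats $0.0600, lentils $0.1000, hummus $0.1400, spinach $0.2333, almonds $0.2375.
With no serving limits, use only oats: 13 g / 5 g = 2.6 servings × $0.30 = $0.78.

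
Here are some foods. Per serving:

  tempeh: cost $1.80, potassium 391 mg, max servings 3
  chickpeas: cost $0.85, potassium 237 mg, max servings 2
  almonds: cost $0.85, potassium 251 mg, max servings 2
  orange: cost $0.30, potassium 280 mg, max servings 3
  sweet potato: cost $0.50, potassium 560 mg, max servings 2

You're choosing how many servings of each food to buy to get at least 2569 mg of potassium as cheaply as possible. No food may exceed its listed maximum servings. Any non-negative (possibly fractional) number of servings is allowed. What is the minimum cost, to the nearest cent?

$3.98

Cost per mg of potassium: sweet potato $0.0009, orange $0.0011, almonds $0.0034, chickpeas $0.0036, tempeh $0.0046.
Take 2 servings of sweet potato: +1120.0 mg potassium for $1.00 (total $1.00, still need 1449.0 mg).
Take 3 servings of orange: +840.0 mg potassium for $0.90 (total $1.90, still need 609.0 mg).
Take 2 servings of almonds: +502.0 mg potassium for $1.70 (total $3.60, still need 107.0 mg).
Take 0.4515 servings of chickpeas: +107.0 mg potassium for $0.38 (total $3.98, still need 0.0 mg).
Filling from the cheapest source first is optimal under one linear minimum: $3.98.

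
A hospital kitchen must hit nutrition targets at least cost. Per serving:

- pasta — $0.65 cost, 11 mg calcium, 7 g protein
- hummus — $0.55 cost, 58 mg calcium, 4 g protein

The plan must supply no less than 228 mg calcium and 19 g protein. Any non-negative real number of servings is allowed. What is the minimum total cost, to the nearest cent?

$2.45

At the optimum either one food covers both requirements or two foods hit both targets exactly; no other combination can be cheaper.
pasta only: max(228/11, 19/7) = 20.73 servings → $13.47.
hummus only: max(228/58, 19/4) = 4.75 servings → $2.61.
pasta + hummus with both tight: 0.5249 servings and 3.831 servings → $2.45.
So the least-cost plan costs $2.45.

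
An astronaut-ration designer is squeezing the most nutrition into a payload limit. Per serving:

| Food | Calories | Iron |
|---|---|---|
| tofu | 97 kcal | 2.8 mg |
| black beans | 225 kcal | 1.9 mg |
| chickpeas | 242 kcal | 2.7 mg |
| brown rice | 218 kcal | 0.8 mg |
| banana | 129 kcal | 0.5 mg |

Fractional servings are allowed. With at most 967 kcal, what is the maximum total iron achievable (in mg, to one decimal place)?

Iron per kcal: tofu 0.02887, chickpeas 0.01116, black beans 0.008444, banana 0.003876, brown rice 0.00367.
With no serving limits, spend the whole calories allowance on tofu: 967 kcal / 97 kcal × 2.8 mg = 27.9 mg.

27.9 mg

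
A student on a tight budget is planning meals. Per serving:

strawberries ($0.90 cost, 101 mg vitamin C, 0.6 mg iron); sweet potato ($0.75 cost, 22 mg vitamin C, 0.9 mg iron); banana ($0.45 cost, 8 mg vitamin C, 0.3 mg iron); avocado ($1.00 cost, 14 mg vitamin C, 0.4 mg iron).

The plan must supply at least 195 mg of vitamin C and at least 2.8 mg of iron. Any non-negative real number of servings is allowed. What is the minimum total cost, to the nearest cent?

$2.92

Check every corner: each single food scaled to meet both minima, and each pair solved so both constraints bind.
strawberries only: max(195/101, 2.8/0.6) = 4.667 servings → $4.20.
sweet potato only: max(195/22, 2.8/0.9) = 8.864 servings → $6.65.
banana only: max(195/8, 2.8/0.3) = 24.38 servings → $10.97.
avocado only: max(195/14, 2.8/0.4) = 13.93 servings → $13.93.
strawberries + sweet potato with both tight: 1.466 servings and 2.134 servings → $2.92.
strawberries + banana with both tight: 1.416 servings and 6.502 servings → $4.20.
strawberries + avocado with both tight: 1.212 servings and 5.181 servings → $6.27.
sweet potato + banana with both targets exact would need a negative amount; discard.
sweet potato + avocado: intersection lies outside the first quadrant.
banana + avocado: the both-tight solution has a negative serving — not a feasible corner.
So the least-cost plan costs $2.92.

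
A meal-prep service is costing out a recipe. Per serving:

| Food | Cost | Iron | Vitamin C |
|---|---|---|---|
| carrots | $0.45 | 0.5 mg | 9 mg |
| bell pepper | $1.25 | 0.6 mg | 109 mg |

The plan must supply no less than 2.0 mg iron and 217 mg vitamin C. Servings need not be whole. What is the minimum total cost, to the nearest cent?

$3.11

A basic optimal solution has at most two foods positive. Try each food alone and each pair with both targets met exactly.
carrots only: max(2.0/0.5, 217/9) = 24.11 servings → $10.85.
bell pepper only: max(2.0/0.6, 217/109) = 3.333 servings → $4.17.
carrots + bell pepper with both tight: 1.788 servings and 1.843 servings → $3.11.
Cheapest feasible corner: $3.11.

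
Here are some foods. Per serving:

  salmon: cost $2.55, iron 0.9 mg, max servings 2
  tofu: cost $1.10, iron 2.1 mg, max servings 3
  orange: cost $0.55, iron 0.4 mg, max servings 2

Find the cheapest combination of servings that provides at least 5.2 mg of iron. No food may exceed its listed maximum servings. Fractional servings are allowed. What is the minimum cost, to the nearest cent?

$2.72

Cost per mg of iron: tofu $0.5238, orange $1.3750, salmon $2.8333.
Take 2.476 servings of tofu: +5.2 mg iron for $2.72 (total $2.72, still need 0.0 mg).
Filling from the cheapest source first is optimal under one linear minimum: $2.72.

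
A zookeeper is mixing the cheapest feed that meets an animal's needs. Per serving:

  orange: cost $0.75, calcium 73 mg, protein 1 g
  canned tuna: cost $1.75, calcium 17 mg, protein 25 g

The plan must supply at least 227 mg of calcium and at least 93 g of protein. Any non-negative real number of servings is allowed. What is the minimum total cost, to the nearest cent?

$8.05

A basic optimal solution has at most two foods positive. Try each food alone and each pair with both targets met exactly.
orange only: max(227/73, 93/1) = 93 servings → $69.75.
canned tuna only: max(227/17, 93/25) = 13.35 servings → $23.37.
orange + canned tuna with both tight: 2.264 servings and 3.629 servings → $8.05.
So the least-cost plan costs $8.05.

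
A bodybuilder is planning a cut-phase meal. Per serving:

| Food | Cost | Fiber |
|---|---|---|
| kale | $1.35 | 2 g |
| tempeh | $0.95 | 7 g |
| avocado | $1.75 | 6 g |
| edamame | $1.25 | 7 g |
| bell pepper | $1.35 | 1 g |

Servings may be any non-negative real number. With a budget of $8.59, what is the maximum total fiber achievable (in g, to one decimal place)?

Fiber per dollar: tempeh 7.368, edamame 5.6, avocado 3.429, kale 1.481, bell pepper 0.7407.
With no serving limits, spend the whole cost allowance on tempeh: $8.59 / $0.95 × 7 g = 63.3 g.

63.3 g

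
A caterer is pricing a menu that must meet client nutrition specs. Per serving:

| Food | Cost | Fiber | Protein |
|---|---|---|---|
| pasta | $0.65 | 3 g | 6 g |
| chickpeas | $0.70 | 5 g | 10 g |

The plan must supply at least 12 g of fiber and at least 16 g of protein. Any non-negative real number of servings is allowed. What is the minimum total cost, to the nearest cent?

The cheapest plan sits at a corner of the feasible region — with two constraints it uses at most two foods.
pasta only: max(12/3, 16/6) = 4 servings → $2.60.
chickpeas only: max(12/5, 16/10) = 2.4 servings → $1.68.
pasta + chickpeas (both tight): parallel constraints — no distinct corner.
Cheapest feasible corner: $1.68.

$1.68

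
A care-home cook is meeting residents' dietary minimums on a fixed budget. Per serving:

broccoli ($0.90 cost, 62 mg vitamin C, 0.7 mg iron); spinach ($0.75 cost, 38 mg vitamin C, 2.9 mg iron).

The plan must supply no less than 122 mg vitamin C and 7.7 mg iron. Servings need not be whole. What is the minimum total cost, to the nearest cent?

For a min-cost LP with two ≥-constraints, a basic feasible solution has at most two positive variables.
broccoli only: max(122/62, 7.7/0.7) = 11 servings → $9.90.
spinach only: max(122/38, 7.7/2.9) = 3.211 servings → $2.41.
broccoli + spinach with both tight: 0.3995 servings and 2.559 servings → $2.28.
The minimum over all feasible corners is $2.28.

$2.28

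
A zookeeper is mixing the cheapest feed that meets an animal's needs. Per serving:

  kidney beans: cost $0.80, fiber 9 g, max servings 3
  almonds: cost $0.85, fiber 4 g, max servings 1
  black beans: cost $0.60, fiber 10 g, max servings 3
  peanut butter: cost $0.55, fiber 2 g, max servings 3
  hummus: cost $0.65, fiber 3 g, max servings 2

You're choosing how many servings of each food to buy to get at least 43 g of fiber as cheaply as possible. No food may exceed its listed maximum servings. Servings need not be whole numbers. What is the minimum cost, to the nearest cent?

Cost per g of fiber: black beans $0.0600, kidney beans $0.0889, almonds $0.2125, hummus $0.2167, peanut butter $0.2750.
Take 3 servings of black beans: +30.0 g fiber for $1.80 (total $1.80, still need 13.0 g).
Take 1.444 servings of kidney beans: +13.0 g fiber for $1.16 (total $2.96, still need 0.0 g).
Greedy by cheapest-per-g is optimal for a single linear constraint, so the minimum cost is $2.96.

$2.96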